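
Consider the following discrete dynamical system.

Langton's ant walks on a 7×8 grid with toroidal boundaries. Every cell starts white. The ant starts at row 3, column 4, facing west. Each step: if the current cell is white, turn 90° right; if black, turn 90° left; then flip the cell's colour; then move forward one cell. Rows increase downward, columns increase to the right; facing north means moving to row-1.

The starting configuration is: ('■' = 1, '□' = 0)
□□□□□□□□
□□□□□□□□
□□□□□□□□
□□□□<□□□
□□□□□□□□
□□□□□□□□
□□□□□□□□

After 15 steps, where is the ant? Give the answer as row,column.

t=0: □□□□□□□□
□□□□□□□□
□□□□□□□□
□□□□<□□□
□□□□□□□□
□□□□□□□□
□□□□□□□□
t=1: □□□□□□□□
□□□□□□□□
□□□□^□□□
□□□□■□□□
□□□□□□□□
□□□□□□□□
□□□□□□□□
t=2: □□□□□□□□
□□□□□□□□
□□□□■>□□
□□□□■□□□
□□□□□□□□
□□□□□□□□
□□□□□□□□
t=3: □□□□□□□□
□□□□□□□□
□□□□■■□□
□□□□■v□□
□□□□□□□□
□□□□□□□□
□□□□□□□□
t=4: □□□□□□□□
□□□□□□□□
□□□□■■□□
□□□□<■□□
□□□□□□□□
□□□□□□□□
□□□□□□□□
t=5: □□□□□□□□
□□□□□□□□
□□□□■■□□
□□□□□■□□
□□□□v□□□
□□□□□□□□
□□□□□□□□
t=6: □□□□□□□□
□□□□□□□□
□□□□■■□□
□□□□□■□□
□□□<■□□□
□□□□□□□□
□□□□□□□□
t=7: □□□□□□□□
□□□□□□□□
□□□□■■□□
□□□^□■□□
□□□■■□□□
□□□□□□□□
□□□□□□□□
t=8: □□□□□□□□
□□□□□□□□
□□□□■■□□
□□□■>■□□
□□□■■□□□
□□□□□□□□
□□□□□□□□
t=9: □□□□□□□□
□□□□□□□□
□□□□■■□□
□□□■■■□□
□□□■v□□□
□□□□□□□□
□□□□□□□□
t=10: □□□□□□□□
□□□□□□□□
□□□□■■□□
□□□■■■□□
□□□■□>□□
□□□□□□□□
□□□□□□□□
t=11: □□□□□□□□
□□□□□□□□
□□□□■■□□
□□□■■■□□
□□□■□■□□
□□□□□v□□
□□□□□□□□
t=12: □□□□□□□□
□□□□□□□□
□□□□■■□□
□□□■■■□□
□□□■□■□□
□□□□<■□□
□□□□□□□□
t=13: □□□□□□□□
□□□□□□□□
□□□□■■□□
□□□■■■□□
□□□■^■□□
□□□□■■□□
□□□□□□□□
t=14: □□□□□□□□
□□□□□□□□
□□□□■■□□
□□□■■■□□
□□□■■>□□
□□□□■■□□
□□□□□□□□
t=15: □□□□□□□□
□□□□□□□□
□□□□■■□□
□□□■■^□□
□□□■■□□□
□□□□■■□□
□□□□□□□□

3,5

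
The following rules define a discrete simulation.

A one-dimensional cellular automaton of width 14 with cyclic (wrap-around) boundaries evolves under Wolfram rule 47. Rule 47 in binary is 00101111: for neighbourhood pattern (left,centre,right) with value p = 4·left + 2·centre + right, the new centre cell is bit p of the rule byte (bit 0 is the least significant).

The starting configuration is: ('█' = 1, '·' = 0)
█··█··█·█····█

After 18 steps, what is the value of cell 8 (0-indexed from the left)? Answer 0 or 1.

t=0: █··█··█·█····█
t=1: ··██·████·████
t=2: ·██·██···██···
t=3: ██·██··███··██
t=4: ··██··██···██·
t=5: ███··██··███··
t=6: █···██··██···█
t=7: ··███··██··███
t=8: ·██···██··██··
t=9: ██··███··██··█
t=10: ···██···██··██
t=11: ·███··███··██·
t=12: ██···██···██··
t=13: █··███··███··█
t=14: ··██···██···██
t=15: ·██··███··███·
t=16: ██··██···██···
t=17: █··██··███··██
t=18: ··██··██···██·

0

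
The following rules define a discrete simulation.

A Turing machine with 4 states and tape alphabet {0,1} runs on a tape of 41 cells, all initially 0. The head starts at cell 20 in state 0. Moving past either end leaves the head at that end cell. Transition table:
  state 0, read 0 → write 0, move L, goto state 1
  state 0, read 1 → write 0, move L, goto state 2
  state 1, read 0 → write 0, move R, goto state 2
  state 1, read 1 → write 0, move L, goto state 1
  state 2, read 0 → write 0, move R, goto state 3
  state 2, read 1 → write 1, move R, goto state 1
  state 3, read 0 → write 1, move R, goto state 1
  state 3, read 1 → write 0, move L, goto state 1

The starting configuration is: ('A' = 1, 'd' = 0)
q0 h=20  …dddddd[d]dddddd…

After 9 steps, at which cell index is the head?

27

step 0: q0 h=20  …dddddd[d]dddddd…
step 1: q1 h=19  …dddddd[d]dddddd…
step 2: q2 h=20  …dddddd[d]dddddd…
step 3: q3 h=21  …dddddd[d]dddddd…
step 4: q1 h=22  …dddddA[d]dddddd…
step 5: q2 h=23  …ddddAd[d]dddddd…
step 6: q3 h=24  …dddAdd[d]dddddd…
step 7: q1 h=25  …ddAddA[d]dddddd…
step 8: q2 h=26  …dAddAd[d]dddddd…
step 9: q3 h=27  …AddAdd[d]dddddd…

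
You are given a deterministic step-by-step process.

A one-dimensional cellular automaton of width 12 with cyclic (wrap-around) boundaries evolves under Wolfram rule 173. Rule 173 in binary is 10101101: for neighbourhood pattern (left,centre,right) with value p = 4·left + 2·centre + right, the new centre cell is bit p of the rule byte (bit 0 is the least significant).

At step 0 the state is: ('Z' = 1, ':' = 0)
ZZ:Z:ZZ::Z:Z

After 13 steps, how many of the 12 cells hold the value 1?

[0] ZZ:Z:ZZ::Z:Z
[1] Z:ZZZZ:::ZZZ
[2] :ZZZZ::Z:ZZZ
[3] ZZZZ:::ZZZZ:
[4] ZZZ::Z:ZZZ:Z
[5] ZZ:::ZZZZ:ZZ
[6] Z::Z:ZZZ:ZZZ
[7] :::ZZZZ:ZZZZ
[8] :Z:ZZZ:ZZZZ:
[9] :ZZZZ:ZZZZ::
[10] :ZZZ:ZZZZ::Z
[11] ZZZ:ZZZZ:::Z
[12] ZZ:ZZZZ::Z:Z
[13] Z:ZZZZ:::ZZZ

8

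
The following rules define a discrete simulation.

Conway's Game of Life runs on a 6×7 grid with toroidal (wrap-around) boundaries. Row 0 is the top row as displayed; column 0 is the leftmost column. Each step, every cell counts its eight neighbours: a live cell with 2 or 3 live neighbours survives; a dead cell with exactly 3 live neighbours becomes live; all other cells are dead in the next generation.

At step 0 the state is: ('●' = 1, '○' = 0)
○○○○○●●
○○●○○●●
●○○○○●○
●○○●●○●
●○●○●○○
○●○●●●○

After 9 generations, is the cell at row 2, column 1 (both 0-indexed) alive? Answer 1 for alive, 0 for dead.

step 0: ○○○○○●●
○○●○○●●
●○○○○●○
●○○●●○●
●○●○●○○
○●○●●●○
step 1: ●○●●○○○
●○○○●○○
●●○●○○○
●○○●●○○
●○●○○○○
●●●●○○○
step 2: ●○○○●○●
●○○○●○●
●●●●○○●
●○○●●○●
●○○○●○●
●○○○○○●
step 3: ○●○○○○○
○○●○●○○
○○●○○○○
○○○○●○○
○●○●●○○
○●○○○○○
step 4: ○●●○○○○
○●●●○○○
○○○○○○○
○○●○●○○
○○●●●○○
●●○○○○○
step 5: ○○○●○○○
○●○●○○○
○●○○○○○
○○●○●○○
○○●○●○○
●○○○○○○
step 6: ○○●○○○○
○○○○○○○
○●○●○○○
○●●○○○○
○●○○○○○
○○○●○○○
step 7: ○○○○○○○
○○●○○○○
○●○○○○○
●●○○○○○
○●○○○○○
○○●○○○○
step 8: ○○○○○○○
○○○○○○○
●●●○○○○
●●●○○○○
●●●○○○○
○○○○○○○
step 9: ○○○○○○○
○●○○○○○
●○●○○○○
○○○●○○●
●○●○○○○
○●○○○○○

0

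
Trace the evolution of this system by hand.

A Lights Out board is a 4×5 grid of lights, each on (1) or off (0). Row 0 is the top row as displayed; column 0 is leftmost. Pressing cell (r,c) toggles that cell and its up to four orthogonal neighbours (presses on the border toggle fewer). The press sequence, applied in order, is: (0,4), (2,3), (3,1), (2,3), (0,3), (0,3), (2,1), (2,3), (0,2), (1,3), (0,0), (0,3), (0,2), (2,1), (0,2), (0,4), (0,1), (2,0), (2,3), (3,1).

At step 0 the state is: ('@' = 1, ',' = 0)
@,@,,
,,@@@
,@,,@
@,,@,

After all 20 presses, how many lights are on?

0) @,@,,
,,@@@
,@,,@
@,,@,
1) @,@@@
,,@@,
,@,,@
@,,@,
2) @,@@@
,,@,,
,@@@,
@,,,,
3) @,@@@
,,@,,
,,@@,
,@@,,
4) @,@@@
,,@@,
,,,,@
,@@@,
5) @,,,,
,,@,,
,,,,@
,@@@,
6) @,@@@
,,@@,
,,,,@
,@@@,
7) @,@@@
,@@@,
@@@,@
,,@@,
8) @,@@@
,@@,,
@@,@,
,,@,,
9) @@,,@
,@,,,
@@,@,
,,@,,
10) @@,@@
,@@@@
@@,,,
,,@,,
11) ,,,@@
@@@@@
@@,,,
,,@,,
12) ,,@,,
@@@,@
@@,,,
,,@,,
13) ,@,@,
@@,,@
@@,,,
,,@,,
14) ,@,@,
@,,,@
,,@,,
,@@,,
15) ,,@,,
@,@,@
,,@,,
,@@,,
16) ,,@@@
@,@,,
,,@,,
,@@,,
17) @@,@@
@@@,,
,,@,,
,@@,,
18) @@,@@
,@@,,
@@@,,
@@@,,
19) @@,@@
,@@@,
@@,@@
@@@@,
20) @@,@@
,@@@,
@,,@@
,,,@,

11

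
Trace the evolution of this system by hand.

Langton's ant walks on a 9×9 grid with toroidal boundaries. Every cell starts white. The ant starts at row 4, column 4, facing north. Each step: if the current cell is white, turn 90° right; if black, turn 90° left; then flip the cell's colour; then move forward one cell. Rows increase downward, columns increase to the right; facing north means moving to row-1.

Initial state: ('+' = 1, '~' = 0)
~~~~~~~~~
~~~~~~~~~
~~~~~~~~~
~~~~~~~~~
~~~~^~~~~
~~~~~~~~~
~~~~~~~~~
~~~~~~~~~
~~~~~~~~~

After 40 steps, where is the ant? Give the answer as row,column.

6,4

[0] ~~~~~~~~~
~~~~~~~~~
~~~~~~~~~
~~~~~~~~~
~~~~^~~~~
~~~~~~~~~
~~~~~~~~~
~~~~~~~~~
~~~~~~~~~
[1] ~~~~~~~~~
~~~~~~~~~
~~~~~~~~~
~~~~~~~~~
~~~~+>~~~
~~~~~~~~~
~~~~~~~~~
~~~~~~~~~
~~~~~~~~~
[2] ~~~~~~~~~
~~~~~~~~~
~~~~~~~~~
~~~~~~~~~
~~~~++~~~
~~~~~v~~~
~~~~~~~~~
~~~~~~~~~
~~~~~~~~~
[3] ~~~~~~~~~
~~~~~~~~~
~~~~~~~~~
~~~~~~~~~
~~~~++~~~
~~~~<+~~~
~~~~~~~~~
~~~~~~~~~
~~~~~~~~~
[4] ~~~~~~~~~
~~~~~~~~~
~~~~~~~~~
~~~~~~~~~
~~~~^+~~~
~~~~++~~~
~~~~~~~~~
~~~~~~~~~
~~~~~~~~~
[5] ~~~~~~~~~
~~~~~~~~~
~~~~~~~~~
~~~~~~~~~
~~~<~+~~~
~~~~++~~~
~~~~~~~~~
~~~~~~~~~
~~~~~~~~~
[6] ~~~~~~~~~
~~~~~~~~~
~~~~~~~~~
~~~^~~~~~
~~~+~+~~~
~~~~++~~~
~~~~~~~~~
~~~~~~~~~
~~~~~~~~~
[7] ~~~~~~~~~
~~~~~~~~~
~~~~~~~~~
~~~+>~~~~
~~~+~+~~~
~~~~++~~~
~~~~~~~~~
~~~~~~~~~
~~~~~~~~~
[8] ~~~~~~~~~
~~~~~~~~~
~~~~~~~~~
~~~++~~~~
~~~+v+~~~
~~~~++~~~
~~~~~~~~~
~~~~~~~~~
~~~~~~~~~
[9] ~~~~~~~~~
~~~~~~~~~
~~~~~~~~~
~~~++~~~~
~~~<++~~~
~~~~++~~~
~~~~~~~~~
~~~~~~~~~
~~~~~~~~~
[10] ~~~~~~~~~
~~~~~~~~~
~~~~~~~~~
~~~++~~~~
~~~~++~~~
~~~v++~~~
~~~~~~~~~
~~~~~~~~~
~~~~~~~~~
[11] ~~~~~~~~~
~~~~~~~~~
~~~~~~~~~
~~~++~~~~
~~~~++~~~
~~<+++~~~
~~~~~~~~~
~~~~~~~~~
~~~~~~~~~
[12] ~~~~~~~~~
~~~~~~~~~
~~~~~~~~~
~~~++~~~~
~~^~++~~~
~~++++~~~
~~~~~~~~~
~~~~~~~~~
~~~~~~~~~
[13] ~~~~~~~~~
~~~~~~~~~
~~~~~~~~~
~~~++~~~~
~~+>++~~~
~~++++~~~
~~~~~~~~~
~~~~~~~~~
~~~~~~~~~
[14] ~~~~~~~~~
~~~~~~~~~
~~~~~~~~~
~~~++~~~~
~~++++~~~
~~+v++~~~
~~~~~~~~~
~~~~~~~~~
~~~~~~~~~
[15] ~~~~~~~~~
~~~~~~~~~
~~~~~~~~~
~~~++~~~~
~~++++~~~
~~+~>+~~~
~~~~~~~~~
~~~~~~~~~
~~~~~~~~~
[16] ~~~~~~~~~
~~~~~~~~~
~~~~~~~~~
~~~++~~~~
~~++^+~~~
~~+~~+~~~
~~~~~~~~~
~~~~~~~~~
~~~~~~~~~
[17] ~~~~~~~~~
~~~~~~~~~
~~~~~~~~~
~~~++~~~~
~~+<~+~~~
~~+~~+~~~
~~~~~~~~~
~~~~~~~~~
~~~~~~~~~
[18] ~~~~~~~~~
~~~~~~~~~
~~~~~~~~~
~~~++~~~~
~~+~~+~~~
~~+v~+~~~
~~~~~~~~~
~~~~~~~~~
~~~~~~~~~
[19] ~~~~~~~~~
~~~~~~~~~
~~~~~~~~~
~~~++~~~~
~~+~~+~~~
~~<+~+~~~
~~~~~~~~~
~~~~~~~~~
~~~~~~~~~
[20] ~~~~~~~~~
~~~~~~~~~
~~~~~~~~~
~~~++~~~~
~~+~~+~~~
~~~+~+~~~
~~v~~~~~~
~~~~~~~~~
~~~~~~~~~
[21] ~~~~~~~~~
~~~~~~~~~
~~~~~~~~~
~~~++~~~~
~~+~~+~~~
~~~+~+~~~
~<+~~~~~~
~~~~~~~~~
~~~~~~~~~
[22] ~~~~~~~~~
~~~~~~~~~
~~~~~~~~~
~~~++~~~~
~~+~~+~~~
~^~+~+~~~
~++~~~~~~
~~~~~~~~~
~~~~~~~~~
[23] ~~~~~~~~~
~~~~~~~~~
~~~~~~~~~
~~~++~~~~
~~+~~+~~~
~+>+~+~~~
~++~~~~~~
~~~~~~~~~
~~~~~~~~~
[24] ~~~~~~~~~
~~~~~~~~~
~~~~~~~~~
~~~++~~~~
~~+~~+~~~
~+++~+~~~
~+v~~~~~~
~~~~~~~~~
~~~~~~~~~
[25] ~~~~~~~~~
~~~~~~~~~
~~~~~~~~~
~~~++~~~~
~~+~~+~~~
~+++~+~~~
~+~>~~~~~
~~~~~~~~~
~~~~~~~~~
[26] ~~~~~~~~~
~~~~~~~~~
~~~~~~~~~
~~~++~~~~
~~+~~+~~~
~+++~+~~~
~+~+~~~~~
~~~v~~~~~
~~~~~~~~~
[27] ~~~~~~~~~
~~~~~~~~~
~~~~~~~~~
~~~++~~~~
~~+~~+~~~
~+++~+~~~
~+~+~~~~~
~~<+~~~~~
~~~~~~~~~
[28] ~~~~~~~~~
~~~~~~~~~
~~~~~~~~~
~~~++~~~~
~~+~~+~~~
~+++~+~~~
~+^+~~~~~
~~++~~~~~
~~~~~~~~~
[29] ~~~~~~~~~
~~~~~~~~~
~~~~~~~~~
~~~++~~~~
~~+~~+~~~
~+++~+~~~
~++>~~~~~
~~++~~~~~
~~~~~~~~~
[30] ~~~~~~~~~
~~~~~~~~~
~~~~~~~~~
~~~++~~~~
~~+~~+~~~
~++^~+~~~
~++~~~~~~
~~++~~~~~
~~~~~~~~~
[31] ~~~~~~~~~
~~~~~~~~~
~~~~~~~~~
~~~++~~~~
~~+~~+~~~
~+<~~+~~~
~++~~~~~~
~~++~~~~~
~~~~~~~~~
[32] ~~~~~~~~~
~~~~~~~~~
~~~~~~~~~
~~~++~~~~
~~+~~+~~~
~+~~~+~~~
~+v~~~~~~
~~++~~~~~
~~~~~~~~~
[33] ~~~~~~~~~
~~~~~~~~~
~~~~~~~~~
~~~++~~~~
~~+~~+~~~
~+~~~+~~~
~+~>~~~~~
~~++~~~~~
~~~~~~~~~
[34] ~~~~~~~~~
~~~~~~~~~
~~~~~~~~~
~~~++~~~~
~~+~~+~~~
~+~~~+~~~
~+~+~~~~~
~~+v~~~~~
~~~~~~~~~
[35] ~~~~~~~~~
~~~~~~~~~
~~~~~~~~~
~~~++~~~~
~~+~~+~~~
~+~~~+~~~
~+~+~~~~~
~~+~>~~~~
~~~~~~~~~
[36] ~~~~~~~~~
~~~~~~~~~
~~~~~~~~~
~~~++~~~~
~~+~~+~~~
~+~~~+~~~
~+~+~~~~~
~~+~+~~~~
~~~~v~~~~
[37] ~~~~~~~~~
~~~~~~~~~
~~~~~~~~~
~~~++~~~~
~~+~~+~~~
~+~~~+~~~
~+~+~~~~~
~~+~+~~~~
~~~<+~~~~
[38] ~~~~~~~~~
~~~~~~~~~
~~~~~~~~~
~~~++~~~~
~~+~~+~~~
~+~~~+~~~
~+~+~~~~~
~~+^+~~~~
~~~++~~~~
[39] ~~~~~~~~~
~~~~~~~~~
~~~~~~~~~
~~~++~~~~
~~+~~+~~~
~+~~~+~~~
~+~+~~~~~
~~++>~~~~
~~~++~~~~
[40] ~~~~~~~~~
~~~~~~~~~
~~~~~~~~~
~~~++~~~~
~~+~~+~~~
~+~~~+~~~
~+~+^~~~~
~~++~~~~~
~~~++~~~~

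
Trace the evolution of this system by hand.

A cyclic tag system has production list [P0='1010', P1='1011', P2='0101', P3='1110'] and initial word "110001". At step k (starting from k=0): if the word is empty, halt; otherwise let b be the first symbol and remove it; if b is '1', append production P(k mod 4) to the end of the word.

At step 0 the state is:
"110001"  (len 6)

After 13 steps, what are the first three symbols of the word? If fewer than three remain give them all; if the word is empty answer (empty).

110

step 0: "110001"  (len 6)
step 1: "100011010"  (len 9)
step 2: "000110101011"  (len 12)
step 3: "00110101011"  (len 11)
step 4: "0110101011"  (len 10)
step 5: "110101011"  (len 9)
step 6: "101010111011"  (len 12)
step 7: "010101110110101"  (len 15)
step 8: "10101110110101"  (len 14)
step 9: "01011101101011010"  (len 17)
step 10: "1011101101011010"  (len 16)
step 11: "0111011010110100101"  (len 19)
step 12: "111011010110100101"  (len 18)
step 13: "110110101101001011010"  (len 21)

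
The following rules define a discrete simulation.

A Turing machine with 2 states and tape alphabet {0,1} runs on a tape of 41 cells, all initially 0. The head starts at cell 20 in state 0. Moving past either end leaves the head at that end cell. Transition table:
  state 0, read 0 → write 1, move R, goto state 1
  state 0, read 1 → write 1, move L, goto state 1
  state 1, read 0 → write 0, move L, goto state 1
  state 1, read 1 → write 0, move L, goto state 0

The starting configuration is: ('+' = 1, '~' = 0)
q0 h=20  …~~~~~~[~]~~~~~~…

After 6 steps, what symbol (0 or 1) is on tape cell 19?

0

t=0: q0 h=20  …~~~~~~[~]~~~~~~…
t=1: q1 h=21  …~~~~~+[~]~~~~~~…
t=2: q1 h=20  …~~~~~~[+]~~~~~~…
t=3: q0 h=19  …~~~~~~[~]~~~~~~…
t=4: q1 h=20  …~~~~~+[~]~~~~~~…
t=5: q1 h=19  …~~~~~~[+]~~~~~~…
t=6: q0 h=18  …~~~~~~[~]~~~~~~…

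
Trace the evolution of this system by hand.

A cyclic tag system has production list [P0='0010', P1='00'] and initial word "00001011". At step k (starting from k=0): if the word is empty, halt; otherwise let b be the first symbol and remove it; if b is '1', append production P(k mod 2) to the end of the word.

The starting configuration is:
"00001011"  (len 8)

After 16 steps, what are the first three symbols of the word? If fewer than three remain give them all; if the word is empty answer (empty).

gen 0: "00001011"  (len 8)
gen 1: "0001011"  (len 7)
gen 2: "001011"  (len 6)
gen 3: "01011"  (len 5)
gen 4: "1011"  (len 4)
gen 5: "0110010"  (len 7)
gen 6: "110010"  (len 6)
gen 7: "100100010"  (len 9)
gen 8: "0010001000"  (len 10)
gen 9: "010001000"  (len 9)
gen 10: "10001000"  (len 8)
gen 11: "00010000010"  (len 11)
gen 12: "0010000010"  (len 10)
gen 13: "010000010"  (len 9)
gen 14: "10000010"  (len 8)
gen 15: "00000100010"  (len 11)
gen 16: "0000100010"  (len 10)

000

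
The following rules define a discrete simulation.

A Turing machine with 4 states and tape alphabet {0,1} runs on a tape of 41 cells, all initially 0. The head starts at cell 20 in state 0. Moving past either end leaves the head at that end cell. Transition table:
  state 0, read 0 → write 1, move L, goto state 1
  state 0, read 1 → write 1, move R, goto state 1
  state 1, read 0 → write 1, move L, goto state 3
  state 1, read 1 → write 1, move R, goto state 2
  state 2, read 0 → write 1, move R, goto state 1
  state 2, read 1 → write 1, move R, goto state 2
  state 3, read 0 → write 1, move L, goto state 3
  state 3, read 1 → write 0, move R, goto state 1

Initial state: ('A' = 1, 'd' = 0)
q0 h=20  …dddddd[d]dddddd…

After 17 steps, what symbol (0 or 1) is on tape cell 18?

t=0: q0 h=20  …dddddd[d]dddddd…
t=1: q1 h=19  …dddddd[d]Addddd…
t=2: q3 h=18  …dddddd[d]AAdddd…
t=3: q3 h=17  …dddddd[d]AAAddd…
t=4: q3 h=16  …dddddd[d]AAAAdd…
t=5: q3 h=15  …dddddd[d]AAAAAd…
t=6: q3 h=14  …dddddd[d]AAAAAA…
t=7: q3 h=13  …dddddd[d]AAAAAA…
t=8: q3 h=12  …dddddd[d]AAAAAA…
t=9: q3 h=11  …dddddd[d]AAAAAA…
t=10: q3 h=10  …dddddd[d]AAAAAA…
t=11: q3 h= 9  …dddddd[d]AAAAAA…
t=12: q3 h= 8  …dddddd[d]AAAAAA…
t=13: q3 h= 7  …dddddd[d]AAAAAA…
t=14: q3 h= 6  |dddddd[d]AAAAAA…
t=15: q3 h= 5  |ddddd[d]AAAAAA…
t=16: q3 h= 4  |dddd[d]AAAAAA…
t=17: q3 h= 3  |ddd[d]AAAAAA…

1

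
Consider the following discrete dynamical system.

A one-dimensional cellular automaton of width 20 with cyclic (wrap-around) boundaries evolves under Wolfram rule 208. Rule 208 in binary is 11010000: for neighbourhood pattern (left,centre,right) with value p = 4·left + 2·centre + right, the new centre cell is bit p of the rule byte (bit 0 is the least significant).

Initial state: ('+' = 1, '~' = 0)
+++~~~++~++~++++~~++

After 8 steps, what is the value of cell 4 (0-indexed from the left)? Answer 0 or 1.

t=0: +++~~~++~++~++++~~++
t=1: ++++~~~+~~+~~++++~~+
t=2: +++++~~~+~~+~~++++~~
t=3: ~+++++~~~+~~+~~++++~
t=4: ~~+++++~~~+~~+~~++++
t=5: +~~+++++~~~+~~+~~+++
t=6: ++~~+++++~~~+~~+~~++
t=7: +++~~+++++~~~+~~+~~+
t=8: ++++~~+++++~~~+~~+~~

0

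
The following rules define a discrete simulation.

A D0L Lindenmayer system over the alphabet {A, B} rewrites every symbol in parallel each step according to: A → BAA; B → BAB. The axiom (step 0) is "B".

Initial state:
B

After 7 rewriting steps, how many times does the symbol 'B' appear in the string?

[0] B
[1] BAB
[2] BABBAABAB
[3] BABBAABABBABBAABAABABBAABAB
[4] BABBAABABBABBAABAABABBAABABBABBAABABBABBAABAABABBAABAABABBAABABBABBAABAABABBAABAB
[5] BABBAABABBABBAABAABABBAABABBABBAABABBABBAABAABABBAABAABABB…ABABBABBAABABBABBAABAABABBAABAABABBAABABBABBAABAABABBAABAB  (len 243)
[6] BABBAABABBABBAABAABABBAABABBABBAABABBABBAABAABABBAABAABABB…ABABBABBAABABBABBAABAABABBAABAABABBAABABBABBAABAABABBAABAB  (len 729)
[7] BABBAABABBABBAABAABABBAABABBABBAABABBABBAABAABABBAABAABABB…ABABBABBAABABBABBAABAABABBAABAABABBAABABBABBAABAABABBAABAB  (len 2187)

1094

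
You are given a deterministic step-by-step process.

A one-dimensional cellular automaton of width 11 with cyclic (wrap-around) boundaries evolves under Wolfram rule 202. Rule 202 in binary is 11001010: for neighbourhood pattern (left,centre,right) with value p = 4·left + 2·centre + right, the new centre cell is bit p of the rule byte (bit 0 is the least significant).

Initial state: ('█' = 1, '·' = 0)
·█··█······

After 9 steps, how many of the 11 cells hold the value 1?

[0] ·█··█······
[1] █··█·······
[2] ··█·······█
[3] ·█·······█·
[4] █·······█··
[5] ·······█··█
[6] ······█··█·
[7] ·····█··█··
[8] ····█··█···
[9] ···█··█····

2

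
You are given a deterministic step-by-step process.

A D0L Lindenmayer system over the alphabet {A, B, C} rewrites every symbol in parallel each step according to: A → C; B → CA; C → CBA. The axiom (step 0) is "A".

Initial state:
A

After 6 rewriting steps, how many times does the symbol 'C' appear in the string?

28

t=0: A
t=1: C
t=2: CBA
t=3: CBACAC
t=4: CBACACCBACCBA
t=5: CBACACCBACCBACBACACCBACBACAC
t=6: CBACACCBACCBACBACACCBACBACACCBACACCBACCBACBACACCBACACCBACCBA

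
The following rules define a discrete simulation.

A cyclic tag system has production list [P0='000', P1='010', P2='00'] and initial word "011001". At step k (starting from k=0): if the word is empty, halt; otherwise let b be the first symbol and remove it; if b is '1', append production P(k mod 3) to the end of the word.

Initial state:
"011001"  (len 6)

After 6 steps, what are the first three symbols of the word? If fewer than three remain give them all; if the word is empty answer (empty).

010

[0] "011001"  (len 6)
[1] "11001"  (len 5)
[2] "1001010"  (len 7)
[3] "00101000"  (len 8)
[4] "0101000"  (len 7)
[5] "101000"  (len 6)
[6] "0100000"  (len 7)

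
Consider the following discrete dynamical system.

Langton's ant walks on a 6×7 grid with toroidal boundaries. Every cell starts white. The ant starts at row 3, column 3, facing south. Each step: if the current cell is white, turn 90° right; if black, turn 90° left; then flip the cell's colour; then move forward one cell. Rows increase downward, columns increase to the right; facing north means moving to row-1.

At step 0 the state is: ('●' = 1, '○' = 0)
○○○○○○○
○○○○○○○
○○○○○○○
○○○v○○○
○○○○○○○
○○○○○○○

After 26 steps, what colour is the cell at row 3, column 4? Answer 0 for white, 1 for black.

k=0  ○○○○○○○
○○○○○○○
○○○○○○○
○○○v○○○
○○○○○○○
○○○○○○○
k=1  ○○○○○○○
○○○○○○○
○○○○○○○
○○<●○○○
○○○○○○○
○○○○○○○
k=2  ○○○○○○○
○○○○○○○
○○^○○○○
○○●●○○○
○○○○○○○
○○○○○○○
k=3  ○○○○○○○
○○○○○○○
○○●>○○○
○○●●○○○
○○○○○○○
○○○○○○○
k=4  ○○○○○○○
○○○○○○○
○○●●○○○
○○●v○○○
○○○○○○○
○○○○○○○
k=5  ○○○○○○○
○○○○○○○
○○●●○○○
○○●○>○○
○○○○○○○
○○○○○○○
k=6  ○○○○○○○
○○○○○○○
○○●●○○○
○○●○●○○
○○○○v○○
○○○○○○○
k=7  ○○○○○○○
○○○○○○○
○○●●○○○
○○●○●○○
○○○<●○○
○○○○○○○
k=8  ○○○○○○○
○○○○○○○
○○●●○○○
○○●^●○○
○○○●●○○
○○○○○○○
k=9  ○○○○○○○
○○○○○○○
○○●●○○○
○○●●>○○
○○○●●○○
○○○○○○○
k=10  ○○○○○○○
○○○○○○○
○○●●^○○
○○●●○○○
○○○●●○○
○○○○○○○
k=11  ○○○○○○○
○○○○○○○
○○●●●>○
○○●●○○○
○○○●●○○
○○○○○○○
k=12  ○○○○○○○
○○○○○○○
○○●●●●○
○○●●○v○
○○○●●○○
○○○○○○○
k=13  ○○○○○○○
○○○○○○○
○○●●●●○
○○●●<●○
○○○●●○○
○○○○○○○
k=14  ○○○○○○○
○○○○○○○
○○●●^●○
○○●●●●○
○○○●●○○
○○○○○○○
k=15  ○○○○○○○
○○○○○○○
○○●<○●○
○○●●●●○
○○○●●○○
○○○○○○○
k=16  ○○○○○○○
○○○○○○○
○○●○○●○
○○●v●●○
○○○●●○○
○○○○○○○
k=17  ○○○○○○○
○○○○○○○
○○●○○●○
○○●○>●○
○○○●●○○
○○○○○○○
k=18  ○○○○○○○
○○○○○○○
○○●○^●○
○○●○○●○
○○○●●○○
○○○○○○○
k=19  ○○○○○○○
○○○○○○○
○○●○●>○
○○●○○●○
○○○●●○○
○○○○○○○
k=20  ○○○○○○○
○○○○○^○
○○●○●○○
○○●○○●○
○○○●●○○
○○○○○○○
k=21  ○○○○○○○
○○○○○●>
○○●○●○○
○○●○○●○
○○○●●○○
○○○○○○○
k=22  ○○○○○○○
○○○○○●●
○○●○●○v
○○●○○●○
○○○●●○○
○○○○○○○
k=23  ○○○○○○○
○○○○○●●
○○●○●<●
○○●○○●○
○○○●●○○
○○○○○○○
k=24  ○○○○○○○
○○○○○^●
○○●○●●●
○○●○○●○
○○○●●○○
○○○○○○○
k=25  ○○○○○○○
○○○○<○●
○○●○●●●
○○●○○●○
○○○●●○○
○○○○○○○
k=26  ○○○○^○○
○○○○●○●
○○●○●●●
○○●○○●○
○○○●●○○
○○○○○○○

0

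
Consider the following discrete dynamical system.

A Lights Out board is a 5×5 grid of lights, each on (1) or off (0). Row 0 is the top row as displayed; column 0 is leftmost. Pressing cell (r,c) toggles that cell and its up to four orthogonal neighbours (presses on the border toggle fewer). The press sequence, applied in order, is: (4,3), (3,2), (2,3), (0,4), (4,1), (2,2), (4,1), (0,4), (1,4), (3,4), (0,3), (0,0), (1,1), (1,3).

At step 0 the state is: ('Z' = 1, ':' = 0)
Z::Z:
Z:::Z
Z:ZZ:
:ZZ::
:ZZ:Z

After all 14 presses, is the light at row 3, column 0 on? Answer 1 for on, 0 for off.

step 0: Z::Z:
Z:::Z
Z:ZZ:
:ZZ::
:ZZ:Z
step 1: Z::Z:
Z:::Z
Z:ZZ:
:ZZZ:
:Z:Z:
step 2: Z::Z:
Z:::Z
Z::Z:
:::::
:ZZZ:
step 3: Z::Z:
Z::ZZ
Z:Z:Z
:::Z:
:ZZZ:
step 4: Z:::Z
Z::Z:
Z:Z:Z
:::Z:
:ZZZ:
step 5: Z:::Z
Z::Z:
Z:Z:Z
:Z:Z:
Z::Z:
step 6: Z:::Z
Z:ZZ:
ZZ:ZZ
:ZZZ:
Z::Z:
step 7: Z:::Z
Z:ZZ:
ZZ:ZZ
::ZZ:
:ZZZ:
step 8: Z::Z:
Z:ZZZ
ZZ:ZZ
::ZZ:
:ZZZ:
step 9: Z::ZZ
Z:Z::
ZZ:Z:
::ZZ:
:ZZZ:
step 10: Z::ZZ
Z:Z::
ZZ:ZZ
::Z:Z
:ZZZZ
step 11: Z:Z::
Z:ZZ:
ZZ:ZZ
::Z:Z
:ZZZZ
step 12: :ZZ::
::ZZ:
ZZ:ZZ
::Z:Z
:ZZZZ
step 13: ::Z::
ZZ:Z:
Z::ZZ
::Z:Z
:ZZZZ
step 14: ::ZZ:
ZZZ:Z
Z:::Z
::Z:Z
:ZZZZ

0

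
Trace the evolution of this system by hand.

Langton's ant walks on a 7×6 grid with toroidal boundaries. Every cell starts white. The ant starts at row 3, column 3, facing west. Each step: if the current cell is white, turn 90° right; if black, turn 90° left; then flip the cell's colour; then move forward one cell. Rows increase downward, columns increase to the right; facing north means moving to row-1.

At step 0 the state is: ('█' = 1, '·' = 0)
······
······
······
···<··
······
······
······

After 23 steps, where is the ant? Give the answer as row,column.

5,4

k=0  ······
······
······
···<··
······
······
······
k=1  ······
······
···^··
···█··
······
······
······
k=2  ······
······
···█>·
···█··
······
······
······
k=3  ······
······
···██·
···█v·
······
······
······
k=4  ······
······
···██·
···<█·
······
······
······
k=5  ······
······
···██·
····█·
···v··
······
······
k=6  ······
······
···██·
····█·
··<█··
······
······
k=7  ······
······
···██·
··^·█·
··██··
······
······
k=8  ······
······
···██·
··█>█·
··██··
······
······
k=9  ······
······
···██·
··███·
··█v··
······
······
k=10  ······
······
···██·
··███·
··█·>·
······
······
k=11  ······
······
···██·
··███·
··█·█·
····v·
······
k=12  ······
······
···██·
··███·
··█·█·
···<█·
······
k=13  ······
······
···██·
··███·
··█^█·
···██·
······
k=14  ······
······
···██·
··███·
··██>·
···██·
······
k=15  ······
······
···██·
··██^·
··██··
···██·
······
k=16  ······
······
···██·
··█<··
··██··
···██·
······
k=17  ······
······
···██·
··█···
··█v··
···██·
······
k=18  ······
······
···██·
··█···
··█·>·
···██·
······
k=19  ······
······
···██·
··█···
··█·█·
···█v·
······
k=20  ······
······
···██·
··█···
··█·█·
···█·>
······
k=21  ······
······
···██·
··█···
··█·█·
···█·█
·····v
k=22  ······
······
···██·
··█···
··█·█·
···█·█
····<█
k=23  ······
······
···██·
··█···
··█·█·
···█^█
····██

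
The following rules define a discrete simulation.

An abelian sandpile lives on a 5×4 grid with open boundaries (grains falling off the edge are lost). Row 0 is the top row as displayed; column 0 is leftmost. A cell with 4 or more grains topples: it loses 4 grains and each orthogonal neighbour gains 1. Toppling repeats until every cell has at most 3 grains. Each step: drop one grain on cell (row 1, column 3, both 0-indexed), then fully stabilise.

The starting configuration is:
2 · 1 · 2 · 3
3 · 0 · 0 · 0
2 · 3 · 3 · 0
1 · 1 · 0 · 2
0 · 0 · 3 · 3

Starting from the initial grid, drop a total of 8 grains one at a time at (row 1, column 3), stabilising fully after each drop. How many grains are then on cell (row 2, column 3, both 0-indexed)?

t=0: 2 · 1 · 2 · 3
3 · 0 · 0 · 0
2 · 3 · 3 · 0
1 · 1 · 0 · 2
0 · 0 · 3 · 3
t=1: 2 · 1 · 2 · 3
3 · 0 · 0 · 1
2 · 3 · 3 · 0
1 · 1 · 0 · 2
0 · 0 · 3 · 3
t=2: 2 · 1 · 2 · 3
3 · 0 · 0 · 2
2 · 3 · 3 · 0
1 · 1 · 0 · 2
0 · 0 · 3 · 3
t=3: 2 · 1 · 2 · 3
3 · 0 · 0 · 3
2 · 3 · 3 · 0
1 · 1 · 0 · 2
0 · 0 · 3 · 3
t=4: 2 · 1 · 3 · 0
3 · 0 · 1 · 1
2 · 3 · 3 · 1
1 · 1 · 0 · 2
0 · 0 · 3 · 3
t=5: 2 · 1 · 3 · 0
3 · 0 · 1 · 2
2 · 3 · 3 · 1
1 · 1 · 0 · 2
0 · 0 · 3 · 3
t=6: 2 · 1 · 3 · 0
3 · 0 · 1 · 3
2 · 3 · 3 · 1
1 · 1 · 0 · 2
0 · 0 · 3 · 3
t=7: 2 · 1 · 3 · 1
3 · 0 · 2 · 0
2 · 3 · 3 · 2
1 · 1 · 0 · 2
0 · 0 · 3 · 3
t=8: 2 · 1 · 3 · 1
3 · 0 · 2 · 1
2 · 3 · 3 · 2
1 · 1 · 0 · 2
0 · 0 · 3 · 3

2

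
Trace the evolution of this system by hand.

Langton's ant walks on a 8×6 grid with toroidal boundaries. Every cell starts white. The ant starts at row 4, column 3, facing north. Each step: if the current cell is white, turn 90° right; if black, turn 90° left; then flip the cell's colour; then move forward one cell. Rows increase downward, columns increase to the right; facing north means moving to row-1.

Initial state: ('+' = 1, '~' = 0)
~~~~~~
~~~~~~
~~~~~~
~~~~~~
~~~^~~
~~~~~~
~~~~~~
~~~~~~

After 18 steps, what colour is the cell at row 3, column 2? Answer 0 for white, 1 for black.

1

0) ~~~~~~
~~~~~~
~~~~~~
~~~~~~
~~~^~~
~~~~~~
~~~~~~
~~~~~~
1) ~~~~~~
~~~~~~
~~~~~~
~~~~~~
~~~+>~
~~~~~~
~~~~~~
~~~~~~
2) ~~~~~~
~~~~~~
~~~~~~
~~~~~~
~~~++~
~~~~v~
~~~~~~
~~~~~~
3) ~~~~~~
~~~~~~
~~~~~~
~~~~~~
~~~++~
~~~<+~
~~~~~~
~~~~~~
4) ~~~~~~
~~~~~~
~~~~~~
~~~~~~
~~~^+~
~~~++~
~~~~~~
~~~~~~
5) ~~~~~~
~~~~~~
~~~~~~
~~~~~~
~~<~+~
~~~++~
~~~~~~
~~~~~~
6) ~~~~~~
~~~~~~
~~~~~~
~~^~~~
~~+~+~
~~~++~
~~~~~~
~~~~~~
7) ~~~~~~
~~~~~~
~~~~~~
~~+>~~
~~+~+~
~~~++~
~~~~~~
~~~~~~
8) ~~~~~~
~~~~~~
~~~~~~
~~++~~
~~+v+~
~~~++~
~~~~~~
~~~~~~
9) ~~~~~~
~~~~~~
~~~~~~
~~++~~
~~<++~
~~~++~
~~~~~~
~~~~~~
10) ~~~~~~
~~~~~~
~~~~~~
~~++~~
~~~++~
~~v++~
~~~~~~
~~~~~~
11) ~~~~~~
~~~~~~
~~~~~~
~~++~~
~~~++~
~<+++~
~~~~~~
~~~~~~
12) ~~~~~~
~~~~~~
~~~~~~
~~++~~
~^~++~
~++++~
~~~~~~
~~~~~~
13) ~~~~~~
~~~~~~
~~~~~~
~~++~~
~+>++~
~++++~
~~~~~~
~~~~~~
14) ~~~~~~
~~~~~~
~~~~~~
~~++~~
~++++~
~+v++~
~~~~~~
~~~~~~
15) ~~~~~~
~~~~~~
~~~~~~
~~++~~
~++++~
~+~>+~
~~~~~~
~~~~~~
16) ~~~~~~
~~~~~~
~~~~~~
~~++~~
~++^+~
~+~~+~
~~~~~~
~~~~~~
17) ~~~~~~
~~~~~~
~~~~~~
~~++~~
~+<~+~
~+~~+~
~~~~~~
~~~~~~
18) ~~~~~~
~~~~~~
~~~~~~
~~++~~
~+~~+~
~+v~+~
~~~~~~
~~~~~~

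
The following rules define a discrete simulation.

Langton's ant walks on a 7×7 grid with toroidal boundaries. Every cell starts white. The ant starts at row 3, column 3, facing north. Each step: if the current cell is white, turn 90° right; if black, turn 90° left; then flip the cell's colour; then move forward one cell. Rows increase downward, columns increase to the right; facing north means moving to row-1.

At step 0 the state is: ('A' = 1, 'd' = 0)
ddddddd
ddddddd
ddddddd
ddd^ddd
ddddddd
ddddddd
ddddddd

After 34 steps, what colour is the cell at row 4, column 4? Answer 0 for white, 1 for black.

1

0) ddddddd
ddddddd
ddddddd
ddd^ddd
ddddddd
ddddddd
ddddddd
1) ddddddd
ddddddd
ddddddd
dddA>dd
ddddddd
ddddddd
ddddddd
2) ddddddd
ddddddd
ddddddd
dddAAdd
ddddvdd
ddddddd
ddddddd
3) ddddddd
ddddddd
ddddddd
dddAAdd
ddd<Add
ddddddd
ddddddd
4) ddddddd
ddddddd
ddddddd
ddd^Add
dddAAdd
ddddddd
ddddddd
5) ddddddd
ddddddd
ddddddd
dd<dAdd
dddAAdd
ddddddd
ddddddd
6) ddddddd
ddddddd
dd^dddd
ddAdAdd
dddAAdd
ddddddd
ddddddd
7) ddddddd
ddddddd
ddA>ddd
ddAdAdd
dddAAdd
ddddddd
ddddddd
8) ddddddd
ddddddd
ddAAddd
ddAvAdd
dddAAdd
ddddddd
ddddddd
9) ddddddd
ddddddd
ddAAddd
dd<AAdd
dddAAdd
ddddddd
ddddddd
10) ddddddd
ddddddd
ddAAddd
dddAAdd
ddvAAdd
ddddddd
ddddddd
11) ddddddd
ddddddd
ddAAddd
dddAAdd
d<AAAdd
ddddddd
ddddddd
12) ddddddd
ddddddd
ddAAddd
d^dAAdd
dAAAAdd
ddddddd
ddddddd
13) ddddddd
ddddddd
ddAAddd
dA>AAdd
dAAAAdd
ddddddd
ddddddd
14) ddddddd
ddddddd
ddAAddd
dAAAAdd
dAvAAdd
ddddddd
ddddddd
15) ddddddd
ddddddd
ddAAddd
dAAAAdd
dAd>Add
ddddddd
ddddddd
16) ddddddd
ddddddd
ddAAddd
dAA^Add
dAddAdd
ddddddd
ddddddd
17) ddddddd
ddddddd
ddAAddd
dA<dAdd
dAddAdd
ddddddd
ddddddd
18) ddddddd
ddddddd
ddAAddd
dAddAdd
dAvdAdd
ddddddd
ddddddd
19) ddddddd
ddddddd
ddAAddd
dAddAdd
d<AdAdd
ddddddd
ddddddd
20) ddddddd
ddddddd
ddAAddd
dAddAdd
ddAdAdd
dvddddd
ddddddd
21) ddddddd
ddddddd
ddAAddd
dAddAdd
ddAdAdd
<Addddd
ddddddd
22) ddddddd
ddddddd
ddAAddd
dAddAdd
^dAdAdd
AAddddd
ddddddd
23) ddddddd
ddddddd
ddAAddd
dAddAdd
A>AdAdd
AAddddd
ddddddd
24) ddddddd
ddddddd
ddAAddd
dAddAdd
AAAdAdd
Avddddd
ddddddd
25) ddddddd
ddddddd
ddAAddd
dAddAdd
AAAdAdd
Ad>dddd
ddddddd
26) ddddddd
ddddddd
ddAAddd
dAddAdd
AAAdAdd
AdAdddd
ddvdddd
27) ddddddd
ddddddd
ddAAddd
dAddAdd
AAAdAdd
AdAdddd
d<Adddd
28) ddddddd
ddddddd
ddAAddd
dAddAdd
AAAdAdd
A^Adddd
dAAdddd
29) ddddddd
ddddddd
ddAAddd
dAddAdd
AAAdAdd
AA>dddd
dAAdddd
30) ddddddd
ddddddd
ddAAddd
dAddAdd
AA^dAdd
AAddddd
dAAdddd
31) ddddddd
ddddddd
ddAAddd
dAddAdd
A<ddAdd
AAddddd
dAAdddd
32) ddddddd
ddddddd
ddAAddd
dAddAdd
AdddAdd
Avddddd
dAAdddd
33) ddddddd
ddddddd
ddAAddd
dAddAdd
AdddAdd
Ad>dddd
dAAdddd
34) ddddddd
ddddddd
ddAAddd
dAddAdd
AdddAdd
AdAdddd
dAvdddd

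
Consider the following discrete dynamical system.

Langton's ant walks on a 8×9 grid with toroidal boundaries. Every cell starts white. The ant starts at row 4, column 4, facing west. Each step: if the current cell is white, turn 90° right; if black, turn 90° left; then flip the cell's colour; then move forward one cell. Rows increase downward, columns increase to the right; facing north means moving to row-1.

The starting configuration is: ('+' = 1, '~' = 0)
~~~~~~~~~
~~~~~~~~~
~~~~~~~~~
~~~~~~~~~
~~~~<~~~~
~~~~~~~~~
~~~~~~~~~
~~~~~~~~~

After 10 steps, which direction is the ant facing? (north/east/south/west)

0) ~~~~~~~~~
~~~~~~~~~
~~~~~~~~~
~~~~~~~~~
~~~~<~~~~
~~~~~~~~~
~~~~~~~~~
~~~~~~~~~
1) ~~~~~~~~~
~~~~~~~~~
~~~~~~~~~
~~~~^~~~~
~~~~+~~~~
~~~~~~~~~
~~~~~~~~~
~~~~~~~~~
2) ~~~~~~~~~
~~~~~~~~~
~~~~~~~~~
~~~~+>~~~
~~~~+~~~~
~~~~~~~~~
~~~~~~~~~
~~~~~~~~~
3) ~~~~~~~~~
~~~~~~~~~
~~~~~~~~~
~~~~++~~~
~~~~+v~~~
~~~~~~~~~
~~~~~~~~~
~~~~~~~~~
4) ~~~~~~~~~
~~~~~~~~~
~~~~~~~~~
~~~~++~~~
~~~~<+~~~
~~~~~~~~~
~~~~~~~~~
~~~~~~~~~
5) ~~~~~~~~~
~~~~~~~~~
~~~~~~~~~
~~~~++~~~
~~~~~+~~~
~~~~v~~~~
~~~~~~~~~
~~~~~~~~~
6) ~~~~~~~~~
~~~~~~~~~
~~~~~~~~~
~~~~++~~~
~~~~~+~~~
~~~<+~~~~
~~~~~~~~~
~~~~~~~~~
7) ~~~~~~~~~
~~~~~~~~~
~~~~~~~~~
~~~~++~~~
~~~^~+~~~
~~~++~~~~
~~~~~~~~~
~~~~~~~~~
8) ~~~~~~~~~
~~~~~~~~~
~~~~~~~~~
~~~~++~~~
~~~+>+~~~
~~~++~~~~
~~~~~~~~~
~~~~~~~~~
9) ~~~~~~~~~
~~~~~~~~~
~~~~~~~~~
~~~~++~~~
~~~+++~~~
~~~+v~~~~
~~~~~~~~~
~~~~~~~~~
10) ~~~~~~~~~
~~~~~~~~~
~~~~~~~~~
~~~~++~~~
~~~+++~~~
~~~+~>~~~
~~~~~~~~~
~~~~~~~~~

east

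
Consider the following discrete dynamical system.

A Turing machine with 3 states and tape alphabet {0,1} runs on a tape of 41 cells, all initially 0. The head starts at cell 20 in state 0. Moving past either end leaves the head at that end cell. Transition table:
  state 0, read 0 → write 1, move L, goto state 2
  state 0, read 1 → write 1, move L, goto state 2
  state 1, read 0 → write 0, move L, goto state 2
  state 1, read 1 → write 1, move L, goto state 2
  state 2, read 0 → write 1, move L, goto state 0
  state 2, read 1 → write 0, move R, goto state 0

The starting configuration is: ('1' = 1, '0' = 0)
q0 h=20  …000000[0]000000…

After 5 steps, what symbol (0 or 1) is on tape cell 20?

1

gen 0: q0 h=20  …000000[0]000000…
gen 1: q2 h=19  …000000[0]100000…
gen 2: q0 h=18  …000000[0]110000…
gen 3: q2 h=17  …000000[0]111000…
gen 4: q0 h=16  …000000[0]111100…
gen 5: q2 h=15  …000000[0]111110…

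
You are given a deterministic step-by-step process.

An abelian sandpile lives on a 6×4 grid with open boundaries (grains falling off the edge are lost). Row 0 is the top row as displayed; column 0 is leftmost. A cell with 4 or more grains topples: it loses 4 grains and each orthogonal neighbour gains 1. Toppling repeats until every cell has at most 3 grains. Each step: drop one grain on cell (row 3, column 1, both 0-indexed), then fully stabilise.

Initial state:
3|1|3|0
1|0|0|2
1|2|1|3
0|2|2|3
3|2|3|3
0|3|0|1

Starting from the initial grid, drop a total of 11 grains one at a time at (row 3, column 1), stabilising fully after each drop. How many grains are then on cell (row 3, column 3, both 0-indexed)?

t=0: 3|1|3|0
1|0|0|2
1|2|1|3
0|2|2|3
3|2|3|3
0|3|0|1
t=1: 3|1|3|0
1|0|0|2
1|2|1|3
0|3|2|3
3|2|3|3
0|3|0|1
t=2: 3|1|3|0
1|0|0|2
1|3|1|3
1|0|3|3
3|3|3|3
0|3|0|1
t=3: 3|1|3|0
1|0|0|2
1|3|1|3
1|1|3|3
3|3|3|3
0|3|0|1
t=4: 3|1|3|0
1|0|0|2
1|3|1|3
1|2|3|3
3|3|3|3
0|3|0|1
t=5: 3|1|3|0
1|0|0|2
1|3|1|3
1|3|3|3
3|3|3|3
0|3|0|1
t=6: 3|1|3|0
1|1|1|3
2|1|0|1
3|3|3|2
0|3|2|1
2|0|2|2
t=7: 3|1|3|0
1|1|1|3
3|2|1|1
0|3|1|3
2|1|0|2
2|1|3|2
t=8: 3|1|3|0
1|1|1|3
3|3|1|1
1|0|2|3
2|2|0|2
2|1|3|2
t=9: 3|1|3|0
1|1|1|3
3|3|1|1
1|1|2|3
2|2|0|2
2|1|3|2
t=10: 3|1|3|0
1|1|1|3
3|3|1|1
1|2|2|3
2|2|0|2
2|1|3|2
t=11: 3|1|3|0
1|1|1|3
3|3|1|1
1|3|2|3
2|2|0|2
2|1|3|2

3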